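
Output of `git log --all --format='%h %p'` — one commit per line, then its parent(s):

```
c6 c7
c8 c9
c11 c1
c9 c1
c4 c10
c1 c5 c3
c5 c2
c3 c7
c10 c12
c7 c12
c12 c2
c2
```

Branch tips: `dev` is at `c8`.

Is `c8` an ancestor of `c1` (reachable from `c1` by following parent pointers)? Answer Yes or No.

Ancestors of c1: {c1, c12, c2, c3, c5, c7}.
c8 is not in that set, so it is not an ancestor of c1.

No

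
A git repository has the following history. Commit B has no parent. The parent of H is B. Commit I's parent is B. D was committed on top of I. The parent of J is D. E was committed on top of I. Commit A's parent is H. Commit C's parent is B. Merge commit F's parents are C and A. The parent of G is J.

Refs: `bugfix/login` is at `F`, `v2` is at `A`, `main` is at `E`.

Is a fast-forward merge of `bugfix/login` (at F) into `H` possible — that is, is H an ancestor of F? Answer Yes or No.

Yes

A fast-forward from H to F is possible iff H is an ancestor of F.
Ancestors of F: {A, B, C, F, H}.
H is among them, so fast-forward is possible.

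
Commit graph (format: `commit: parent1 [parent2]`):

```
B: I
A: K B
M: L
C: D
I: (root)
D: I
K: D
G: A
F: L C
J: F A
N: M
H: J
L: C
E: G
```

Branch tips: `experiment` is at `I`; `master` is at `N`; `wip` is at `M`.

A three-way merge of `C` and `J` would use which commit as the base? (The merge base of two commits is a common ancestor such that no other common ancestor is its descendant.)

Ancestors of C: {C, D, I}.
Ancestors of J: {A, B, C, D, F, I, J, K, L}.
Common ancestors: {C, D, I}.
Among these, C is not an ancestor of any other common ancestor — it is the merge base.

C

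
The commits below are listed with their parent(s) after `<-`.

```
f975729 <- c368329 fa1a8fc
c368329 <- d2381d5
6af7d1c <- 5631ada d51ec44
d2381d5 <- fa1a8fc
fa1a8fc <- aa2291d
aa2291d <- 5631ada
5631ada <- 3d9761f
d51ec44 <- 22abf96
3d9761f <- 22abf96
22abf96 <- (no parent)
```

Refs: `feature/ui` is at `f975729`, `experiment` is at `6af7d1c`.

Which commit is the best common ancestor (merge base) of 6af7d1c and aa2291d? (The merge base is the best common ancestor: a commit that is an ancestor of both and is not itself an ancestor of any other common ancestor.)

Ancestors of 6af7d1c: {22abf96, 3d9761f, 5631ada, 6af7d1c, d51ec44}.
Ancestors of aa2291d: {22abf96, 3d9761f, 5631ada, aa2291d}.
Common ancestors: {22abf96, 3d9761f, 5631ada}.
Among these, 5631ada is not an ancestor of any other common ancestor — it is the merge base.

5631ada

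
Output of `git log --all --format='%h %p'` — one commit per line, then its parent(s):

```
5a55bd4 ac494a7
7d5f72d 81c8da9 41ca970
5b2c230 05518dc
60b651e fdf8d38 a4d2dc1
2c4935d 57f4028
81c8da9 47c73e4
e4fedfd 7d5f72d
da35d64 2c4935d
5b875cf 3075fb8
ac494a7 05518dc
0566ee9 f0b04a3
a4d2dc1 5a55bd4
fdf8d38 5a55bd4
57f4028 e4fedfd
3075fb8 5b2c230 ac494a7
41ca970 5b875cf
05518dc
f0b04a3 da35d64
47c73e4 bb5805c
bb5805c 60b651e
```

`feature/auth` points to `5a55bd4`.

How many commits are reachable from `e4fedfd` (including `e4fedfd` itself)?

Walking parent pointers from e4fedfd: reachable set = {05518dc, 3075fb8, 41ca970, 47c73e4, 5a55bd4, 5b2c230, 5b875cf, 60b651e, 7d5f72d, 81c8da9, a4d2dc1, ac494a7, bb5805c, e4fedfd, fdf8d38}.
That is 15 commits.

15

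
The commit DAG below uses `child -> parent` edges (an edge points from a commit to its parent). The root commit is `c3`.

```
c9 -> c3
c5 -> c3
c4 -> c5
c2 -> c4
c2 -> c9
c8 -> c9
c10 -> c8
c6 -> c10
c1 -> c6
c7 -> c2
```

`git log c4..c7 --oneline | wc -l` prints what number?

Reachable from c7: {c2, c3, c4, c5, c7, c9}.
Reachable from c4: {c3, c4, c5}.
In c7's history but not c4's: {c2, c7, c9} — 3 commits.

3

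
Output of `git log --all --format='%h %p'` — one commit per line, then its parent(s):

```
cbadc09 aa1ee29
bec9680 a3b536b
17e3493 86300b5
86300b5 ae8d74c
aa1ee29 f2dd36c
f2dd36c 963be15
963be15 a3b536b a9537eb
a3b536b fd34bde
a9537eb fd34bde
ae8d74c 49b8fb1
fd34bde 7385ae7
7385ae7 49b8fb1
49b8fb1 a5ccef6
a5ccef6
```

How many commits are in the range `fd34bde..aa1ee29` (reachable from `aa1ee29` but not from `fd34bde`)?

Reachable from aa1ee29: {49b8fb1, 7385ae7, 963be15, a3b536b, a5ccef6, a9537eb, aa1ee29, f2dd36c, fd34bde}.
Reachable from fd34bde: {49b8fb1, 7385ae7, a5ccef6, fd34bde}.
In aa1ee29's history but not fd34bde's: {963be15, a3b536b, a9537eb, aa1ee29, f2dd36c} — 5 commits.

5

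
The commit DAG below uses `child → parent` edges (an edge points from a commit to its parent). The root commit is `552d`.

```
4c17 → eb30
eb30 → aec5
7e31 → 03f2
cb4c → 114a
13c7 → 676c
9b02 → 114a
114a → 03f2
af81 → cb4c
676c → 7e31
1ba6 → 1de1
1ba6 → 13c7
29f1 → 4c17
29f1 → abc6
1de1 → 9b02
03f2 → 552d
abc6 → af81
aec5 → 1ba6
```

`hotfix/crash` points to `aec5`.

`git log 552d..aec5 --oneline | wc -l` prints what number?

9

Reachable from aec5: {03f2, 114a, 13c7, 1ba6, 1de1, 552d, 676c, 7e31, 9b02, aec5}.
Reachable from 552d: {552d}.
In aec5's history but not 552d's: {03f2, 114a, 13c7, 1ba6, 1de1, 676c, 7e31, 9b02, aec5} — 9 commits.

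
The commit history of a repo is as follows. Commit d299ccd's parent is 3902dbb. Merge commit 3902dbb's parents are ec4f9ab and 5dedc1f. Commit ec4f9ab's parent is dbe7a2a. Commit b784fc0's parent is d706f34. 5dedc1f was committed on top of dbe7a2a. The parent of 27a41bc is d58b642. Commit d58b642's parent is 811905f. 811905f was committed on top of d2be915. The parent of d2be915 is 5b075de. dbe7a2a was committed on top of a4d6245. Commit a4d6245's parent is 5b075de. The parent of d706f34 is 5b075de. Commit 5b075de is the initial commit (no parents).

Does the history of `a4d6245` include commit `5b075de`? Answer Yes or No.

Ancestors of a4d6245 (commits reachable by following parents): {5b075de, a4d6245}.
5b075de is in that set, so it is an ancestor of a4d6245.

Yes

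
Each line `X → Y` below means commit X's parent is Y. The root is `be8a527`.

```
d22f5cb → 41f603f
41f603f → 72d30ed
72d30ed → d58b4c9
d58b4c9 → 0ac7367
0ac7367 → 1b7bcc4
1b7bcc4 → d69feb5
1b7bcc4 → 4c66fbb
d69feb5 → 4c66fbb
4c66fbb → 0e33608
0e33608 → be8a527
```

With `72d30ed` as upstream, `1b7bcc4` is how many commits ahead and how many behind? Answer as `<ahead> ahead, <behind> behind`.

Reachable from 1b7bcc4: {0e33608, 1b7bcc4, 4c66fbb, be8a527, d69feb5}.
Reachable from 72d30ed: {0ac7367, 0e33608, 1b7bcc4, 4c66fbb, 72d30ed, be8a527, d58b4c9, d69feb5}.
Only in 1b7bcc4's history (ahead): {} — 0.
Only in 72d30ed's history (behind): {0ac7367, 72d30ed, d58b4c9} — 3.

0 ahead, 3 behind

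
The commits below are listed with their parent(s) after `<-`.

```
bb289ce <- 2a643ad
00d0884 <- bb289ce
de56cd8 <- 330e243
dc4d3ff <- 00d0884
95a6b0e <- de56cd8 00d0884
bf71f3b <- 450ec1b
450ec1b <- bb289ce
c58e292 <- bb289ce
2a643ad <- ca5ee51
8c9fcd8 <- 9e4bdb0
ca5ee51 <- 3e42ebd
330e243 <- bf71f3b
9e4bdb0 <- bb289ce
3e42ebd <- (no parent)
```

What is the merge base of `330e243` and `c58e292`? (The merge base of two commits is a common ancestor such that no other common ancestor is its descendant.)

Ancestors of 330e243: {2a643ad, 330e243, 3e42ebd, 450ec1b, bb289ce, bf71f3b, ca5ee51}.
Ancestors of c58e292: {2a643ad, 3e42ebd, bb289ce, c58e292, ca5ee51}.
Common ancestors: {2a643ad, 3e42ebd, bb289ce, ca5ee51}.
Among these, bb289ce is not an ancestor of any other common ancestor — it is the merge base.

bb289ce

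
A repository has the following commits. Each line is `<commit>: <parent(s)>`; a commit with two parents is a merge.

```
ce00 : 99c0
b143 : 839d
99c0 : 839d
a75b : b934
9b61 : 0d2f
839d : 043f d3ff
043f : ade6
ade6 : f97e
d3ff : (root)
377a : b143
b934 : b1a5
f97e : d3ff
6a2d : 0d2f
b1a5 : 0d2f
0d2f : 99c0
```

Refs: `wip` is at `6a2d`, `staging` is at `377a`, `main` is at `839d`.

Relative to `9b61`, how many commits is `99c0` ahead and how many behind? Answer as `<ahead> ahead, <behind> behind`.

0 ahead, 2 behind

Reachable from 99c0: {043f, 839d, 99c0, ade6, d3ff, f97e}.
Reachable from 9b61: {043f, 0d2f, 839d, 99c0, 9b61, ade6, d3ff, f97e}.
Only in 99c0's history (ahead): {} — 0.
Only in 9b61's history (behind): {0d2f, 9b61} — 2.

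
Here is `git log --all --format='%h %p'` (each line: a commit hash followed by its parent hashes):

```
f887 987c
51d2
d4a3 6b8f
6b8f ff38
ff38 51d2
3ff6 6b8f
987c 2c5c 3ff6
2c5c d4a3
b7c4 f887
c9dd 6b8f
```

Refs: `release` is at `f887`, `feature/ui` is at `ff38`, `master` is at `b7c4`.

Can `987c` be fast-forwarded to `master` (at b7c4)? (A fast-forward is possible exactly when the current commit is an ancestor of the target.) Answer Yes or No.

Yes

A fast-forward from 987c to b7c4 is possible iff 987c is an ancestor of b7c4.
Ancestors of b7c4: {2c5c, 3ff6, 51d2, 6b8f, 987c, b7c4, d4a3, f887, ff38}.
987c is among them, so fast-forward is possible.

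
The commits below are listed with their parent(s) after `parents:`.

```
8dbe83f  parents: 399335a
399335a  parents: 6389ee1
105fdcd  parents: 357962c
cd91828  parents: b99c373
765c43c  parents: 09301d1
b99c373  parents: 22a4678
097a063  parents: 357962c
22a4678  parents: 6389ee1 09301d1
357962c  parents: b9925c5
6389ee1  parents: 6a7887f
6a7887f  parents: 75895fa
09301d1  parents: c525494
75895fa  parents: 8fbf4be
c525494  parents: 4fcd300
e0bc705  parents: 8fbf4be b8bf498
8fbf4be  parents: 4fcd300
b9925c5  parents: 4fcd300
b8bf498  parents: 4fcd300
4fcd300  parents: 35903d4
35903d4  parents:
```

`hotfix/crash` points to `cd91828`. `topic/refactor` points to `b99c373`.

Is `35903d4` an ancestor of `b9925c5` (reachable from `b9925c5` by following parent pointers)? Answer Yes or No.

Yes

Ancestors of b9925c5 (commits reachable by following parents): {35903d4, 4fcd300, b9925c5}.
35903d4 is in that set, so it is an ancestor of b9925c5.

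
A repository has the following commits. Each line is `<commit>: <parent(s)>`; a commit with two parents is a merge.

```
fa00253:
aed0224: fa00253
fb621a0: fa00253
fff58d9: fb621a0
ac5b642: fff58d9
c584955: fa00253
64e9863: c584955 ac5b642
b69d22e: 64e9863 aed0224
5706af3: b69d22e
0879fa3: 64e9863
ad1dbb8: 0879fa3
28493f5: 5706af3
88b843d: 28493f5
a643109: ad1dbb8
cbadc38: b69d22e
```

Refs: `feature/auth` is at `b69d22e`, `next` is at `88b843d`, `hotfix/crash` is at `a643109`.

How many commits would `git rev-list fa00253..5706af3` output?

Reachable from 5706af3: {5706af3, 64e9863, ac5b642, aed0224, b69d22e, c584955, fa00253, fb621a0, fff58d9}.
Reachable from fa00253: {fa00253}.
In 5706af3's history but not fa00253's: {5706af3, 64e9863, ac5b642, aed0224, b69d22e, c584955, fb621a0, fff58d9} — 8 commits.

8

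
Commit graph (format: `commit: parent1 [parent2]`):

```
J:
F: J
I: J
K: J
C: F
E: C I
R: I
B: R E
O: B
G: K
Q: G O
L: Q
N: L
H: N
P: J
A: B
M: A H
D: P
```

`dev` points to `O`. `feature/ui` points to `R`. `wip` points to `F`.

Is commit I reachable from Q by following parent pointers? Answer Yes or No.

Ancestors of Q (commits reachable by following parents): {B, C, E, F, G, I, J, K, O, Q, R}.
I is in that set, so it is an ancestor of Q.

Yes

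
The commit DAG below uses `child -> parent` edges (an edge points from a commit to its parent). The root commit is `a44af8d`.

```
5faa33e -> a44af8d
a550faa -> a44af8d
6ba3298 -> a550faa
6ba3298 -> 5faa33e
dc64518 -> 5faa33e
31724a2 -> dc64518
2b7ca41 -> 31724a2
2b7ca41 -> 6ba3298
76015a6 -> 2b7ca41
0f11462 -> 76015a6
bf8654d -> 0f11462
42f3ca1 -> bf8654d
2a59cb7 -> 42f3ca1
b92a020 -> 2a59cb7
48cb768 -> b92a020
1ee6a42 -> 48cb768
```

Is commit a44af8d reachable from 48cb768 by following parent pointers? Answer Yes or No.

Ancestors of 48cb768 (commits reachable by following parents): {0f11462, 2a59cb7, 2b7ca41, 31724a2, 42f3ca1, 48cb768, 5faa33e, 6ba3298, 76015a6, a44af8d, a550faa, b92a020, bf8654d, dc64518}.
a44af8d is in that set, so it is an ancestor of 48cb768.

Yes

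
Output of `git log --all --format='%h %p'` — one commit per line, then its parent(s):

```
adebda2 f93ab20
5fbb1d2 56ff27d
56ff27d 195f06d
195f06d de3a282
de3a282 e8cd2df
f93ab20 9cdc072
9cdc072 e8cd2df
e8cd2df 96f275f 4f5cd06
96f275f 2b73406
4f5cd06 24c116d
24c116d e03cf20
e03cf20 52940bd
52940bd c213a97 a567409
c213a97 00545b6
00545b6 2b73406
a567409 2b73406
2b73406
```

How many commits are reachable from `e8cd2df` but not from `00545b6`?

8

Reachable from e8cd2df: {00545b6, 24c116d, 2b73406, 4f5cd06, 52940bd, 96f275f, a567409, c213a97, e03cf20, e8cd2df}.
Reachable from 00545b6: {00545b6, 2b73406}.
In e8cd2df's history but not 00545b6's: {24c116d, 4f5cd06, 52940bd, 96f275f, a567409, c213a97, e03cf20, e8cd2df} — 8 commits.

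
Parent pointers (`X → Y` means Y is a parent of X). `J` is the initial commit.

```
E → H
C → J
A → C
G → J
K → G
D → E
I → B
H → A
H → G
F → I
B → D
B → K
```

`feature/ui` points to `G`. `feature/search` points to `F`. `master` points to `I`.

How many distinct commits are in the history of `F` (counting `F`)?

11

Walking parent pointers from F: reachable set = {A, B, C, D, E, F, G, H, I, J, K}.
That is 11 commits.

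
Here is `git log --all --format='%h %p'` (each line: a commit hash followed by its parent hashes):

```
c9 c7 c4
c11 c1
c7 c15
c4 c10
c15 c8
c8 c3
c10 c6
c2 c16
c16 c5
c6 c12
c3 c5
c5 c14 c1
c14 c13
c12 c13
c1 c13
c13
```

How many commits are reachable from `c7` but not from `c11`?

Reachable from c7: {c1, c13, c14, c15, c3, c5, c7, c8}.
Reachable from c11: {c1, c11, c13}.
In c7's history but not c11's: {c14, c15, c3, c5, c7, c8} — 6 commits.

6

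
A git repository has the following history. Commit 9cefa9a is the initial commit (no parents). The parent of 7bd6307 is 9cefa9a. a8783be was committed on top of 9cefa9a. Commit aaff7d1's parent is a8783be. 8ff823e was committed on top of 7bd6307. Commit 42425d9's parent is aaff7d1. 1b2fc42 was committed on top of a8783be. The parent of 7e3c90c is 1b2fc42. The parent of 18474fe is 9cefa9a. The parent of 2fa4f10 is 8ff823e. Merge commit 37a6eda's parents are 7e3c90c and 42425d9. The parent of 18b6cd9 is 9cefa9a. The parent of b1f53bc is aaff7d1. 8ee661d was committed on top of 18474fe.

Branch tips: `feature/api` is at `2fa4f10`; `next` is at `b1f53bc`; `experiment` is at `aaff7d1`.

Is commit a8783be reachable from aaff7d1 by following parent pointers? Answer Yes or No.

Ancestors of aaff7d1 (commits reachable by following parents): {9cefa9a, a8783be, aaff7d1}.
a8783be is in that set, so it is an ancestor of aaff7d1.

Yes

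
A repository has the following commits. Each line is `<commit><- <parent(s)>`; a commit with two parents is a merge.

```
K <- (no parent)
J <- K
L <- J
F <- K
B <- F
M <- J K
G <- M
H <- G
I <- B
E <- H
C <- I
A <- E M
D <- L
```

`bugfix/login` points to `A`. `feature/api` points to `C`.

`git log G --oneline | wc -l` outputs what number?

4

Walking parent pointers from G: reachable set = {G, J, K, M}.
That is 4 commits.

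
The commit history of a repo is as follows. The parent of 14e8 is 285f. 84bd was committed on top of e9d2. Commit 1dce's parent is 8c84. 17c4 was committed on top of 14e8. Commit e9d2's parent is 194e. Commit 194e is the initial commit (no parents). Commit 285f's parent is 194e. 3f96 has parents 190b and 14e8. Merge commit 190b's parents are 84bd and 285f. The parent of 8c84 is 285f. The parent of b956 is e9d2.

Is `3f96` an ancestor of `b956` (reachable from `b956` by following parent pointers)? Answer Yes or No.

No

Ancestors of b956: {194e, b956, e9d2}.
3f96 is not in that set, so it is not an ancestor of b956.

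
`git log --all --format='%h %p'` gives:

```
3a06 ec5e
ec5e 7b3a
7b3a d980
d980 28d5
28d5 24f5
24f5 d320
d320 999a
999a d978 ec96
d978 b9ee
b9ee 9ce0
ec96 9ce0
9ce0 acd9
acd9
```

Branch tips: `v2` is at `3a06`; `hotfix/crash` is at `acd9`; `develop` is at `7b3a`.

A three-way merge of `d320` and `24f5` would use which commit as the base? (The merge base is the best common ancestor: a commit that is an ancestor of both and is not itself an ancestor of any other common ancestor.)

d320

Ancestors of d320: {999a, 9ce0, acd9, b9ee, d320, d978, ec96}.
Ancestors of 24f5: {24f5, 999a, 9ce0, acd9, b9ee, d320, d978, ec96}.
Common ancestors: {999a, 9ce0, acd9, b9ee, d320, d978, ec96}.
Among these, d320 is not an ancestor of any other common ancestor — it is the merge base.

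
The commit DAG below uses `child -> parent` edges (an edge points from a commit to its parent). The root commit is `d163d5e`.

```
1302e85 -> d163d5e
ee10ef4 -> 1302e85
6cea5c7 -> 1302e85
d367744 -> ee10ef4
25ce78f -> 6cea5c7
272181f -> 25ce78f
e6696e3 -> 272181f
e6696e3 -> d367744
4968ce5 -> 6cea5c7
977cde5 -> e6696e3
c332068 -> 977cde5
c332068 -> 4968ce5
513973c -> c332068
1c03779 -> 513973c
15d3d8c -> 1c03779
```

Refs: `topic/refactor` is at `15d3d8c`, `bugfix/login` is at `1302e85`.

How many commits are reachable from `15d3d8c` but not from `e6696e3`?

6

Reachable from 15d3d8c: {1302e85, 15d3d8c, 1c03779, 25ce78f, 272181f, 4968ce5, 513973c, 6cea5c7, 977cde5, c332068, d163d5e, d367744, e6696e3, ee10ef4}.
Reachable from e6696e3: {1302e85, 25ce78f, 272181f, 6cea5c7, d163d5e, d367744, e6696e3, ee10ef4}.
In 15d3d8c's history but not e6696e3's: {15d3d8c, 1c03779, 4968ce5, 513973c, 977cde5, c332068} — 6 commits.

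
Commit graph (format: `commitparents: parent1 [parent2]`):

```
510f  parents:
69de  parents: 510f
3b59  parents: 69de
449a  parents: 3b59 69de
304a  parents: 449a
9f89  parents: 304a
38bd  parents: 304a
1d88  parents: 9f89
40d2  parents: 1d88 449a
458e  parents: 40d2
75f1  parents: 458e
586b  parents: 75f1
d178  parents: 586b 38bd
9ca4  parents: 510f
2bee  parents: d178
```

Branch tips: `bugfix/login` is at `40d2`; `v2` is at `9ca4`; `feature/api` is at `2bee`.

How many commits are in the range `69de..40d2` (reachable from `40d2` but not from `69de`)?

Reachable from 40d2: {1d88, 304a, 3b59, 40d2, 449a, 510f, 69de, 9f89}.
Reachable from 69de: {510f, 69de}.
In 40d2's history but not 69de's: {1d88, 304a, 3b59, 40d2, 449a, 9f89} — 6 commits.

6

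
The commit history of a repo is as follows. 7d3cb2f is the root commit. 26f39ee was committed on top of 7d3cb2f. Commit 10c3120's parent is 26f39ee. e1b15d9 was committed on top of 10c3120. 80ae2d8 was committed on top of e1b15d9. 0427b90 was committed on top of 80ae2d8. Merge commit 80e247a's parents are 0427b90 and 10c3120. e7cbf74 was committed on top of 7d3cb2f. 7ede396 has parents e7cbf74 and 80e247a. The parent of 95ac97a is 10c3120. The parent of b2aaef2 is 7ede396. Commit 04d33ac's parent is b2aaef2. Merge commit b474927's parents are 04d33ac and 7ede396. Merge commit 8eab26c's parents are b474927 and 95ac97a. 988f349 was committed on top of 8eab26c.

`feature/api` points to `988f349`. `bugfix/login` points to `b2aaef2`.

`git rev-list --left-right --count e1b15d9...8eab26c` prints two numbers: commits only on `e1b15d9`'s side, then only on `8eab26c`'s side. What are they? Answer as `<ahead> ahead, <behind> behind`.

Reachable from e1b15d9: {10c3120, 26f39ee, 7d3cb2f, e1b15d9}.
Reachable from 8eab26c: {0427b90, 04d33ac, 10c3120, 26f39ee, 7d3cb2f, 7ede396, 80ae2d8, 80e247a, 8eab26c, 95ac97a, b2aaef2, b474927, e1b15d9, e7cbf74}.
Only in e1b15d9's history (ahead): {} — 0.
Only in 8eab26c's history (behind): {0427b90, 04d33ac, 7ede396, 80ae2d8, 80e247a, 8eab26c, 95ac97a, b2aaef2, b474927, e7cbf74} — 10.

0 ahead, 10 behind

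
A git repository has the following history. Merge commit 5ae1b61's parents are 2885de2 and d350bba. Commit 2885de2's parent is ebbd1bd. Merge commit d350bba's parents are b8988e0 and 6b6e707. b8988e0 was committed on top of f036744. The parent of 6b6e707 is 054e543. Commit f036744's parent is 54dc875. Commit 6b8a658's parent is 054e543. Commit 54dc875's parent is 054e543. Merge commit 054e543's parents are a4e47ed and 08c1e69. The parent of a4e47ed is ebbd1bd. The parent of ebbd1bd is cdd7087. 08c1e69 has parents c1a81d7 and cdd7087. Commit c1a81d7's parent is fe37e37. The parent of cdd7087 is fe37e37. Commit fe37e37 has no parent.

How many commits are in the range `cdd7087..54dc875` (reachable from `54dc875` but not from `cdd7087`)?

Reachable from 54dc875: {054e543, 08c1e69, 54dc875, a4e47ed, c1a81d7, cdd7087, ebbd1bd, fe37e37}.
Reachable from cdd7087: {cdd7087, fe37e37}.
In 54dc875's history but not cdd7087's: {054e543, 08c1e69, 54dc875, a4e47ed, c1a81d7, ebbd1bd} — 6 commits.

6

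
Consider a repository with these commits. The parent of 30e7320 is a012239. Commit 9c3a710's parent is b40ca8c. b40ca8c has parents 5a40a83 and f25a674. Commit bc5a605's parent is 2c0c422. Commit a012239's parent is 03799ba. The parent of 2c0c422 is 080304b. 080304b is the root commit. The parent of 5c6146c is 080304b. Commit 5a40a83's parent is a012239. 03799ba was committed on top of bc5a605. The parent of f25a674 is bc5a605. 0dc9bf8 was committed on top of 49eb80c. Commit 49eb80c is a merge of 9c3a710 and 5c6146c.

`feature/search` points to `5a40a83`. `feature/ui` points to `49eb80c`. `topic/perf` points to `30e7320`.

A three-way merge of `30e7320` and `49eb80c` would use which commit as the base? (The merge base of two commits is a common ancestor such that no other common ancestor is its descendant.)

a012239

Ancestors of 30e7320: {03799ba, 080304b, 2c0c422, 30e7320, a012239, bc5a605}.
Ancestors of 49eb80c: {03799ba, 080304b, 2c0c422, 49eb80c, 5a40a83, 5c6146c, 9c3a710, a012239, b40ca8c, bc5a605, f25a674}.
Common ancestors: {03799ba, 080304b, 2c0c422, a012239, bc5a605}.
Among these, a012239 is not an ancestor of any other common ancestor — it is the merge base.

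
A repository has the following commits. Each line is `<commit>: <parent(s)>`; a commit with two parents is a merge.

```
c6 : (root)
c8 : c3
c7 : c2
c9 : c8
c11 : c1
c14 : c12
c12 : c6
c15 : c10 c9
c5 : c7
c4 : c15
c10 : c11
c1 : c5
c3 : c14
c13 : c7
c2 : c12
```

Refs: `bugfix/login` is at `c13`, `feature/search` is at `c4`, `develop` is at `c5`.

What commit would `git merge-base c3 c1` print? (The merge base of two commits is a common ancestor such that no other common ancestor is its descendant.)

Ancestors of c3: {c12, c14, c3, c6}.
Ancestors of c1: {c1, c12, c2, c5, c6, c7}.
Common ancestors: {c12, c6}.
Among these, c12 is not an ancestor of any other common ancestor — it is the merge base.

c12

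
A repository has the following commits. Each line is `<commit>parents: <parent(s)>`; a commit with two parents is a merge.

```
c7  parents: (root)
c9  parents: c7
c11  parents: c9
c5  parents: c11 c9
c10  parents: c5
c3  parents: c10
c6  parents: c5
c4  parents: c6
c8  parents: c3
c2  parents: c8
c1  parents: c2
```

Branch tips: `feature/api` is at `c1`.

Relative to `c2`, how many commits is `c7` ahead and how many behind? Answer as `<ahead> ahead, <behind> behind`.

Reachable from c7: {c7}.
Reachable from c2: {c10, c11, c2, c3, c5, c7, c8, c9}.
Only in c7's history (ahead): {} — 0.
Only in c2's history (behind): {c10, c11, c2, c3, c5, c8, c9} — 7.

0 ahead, 7 behind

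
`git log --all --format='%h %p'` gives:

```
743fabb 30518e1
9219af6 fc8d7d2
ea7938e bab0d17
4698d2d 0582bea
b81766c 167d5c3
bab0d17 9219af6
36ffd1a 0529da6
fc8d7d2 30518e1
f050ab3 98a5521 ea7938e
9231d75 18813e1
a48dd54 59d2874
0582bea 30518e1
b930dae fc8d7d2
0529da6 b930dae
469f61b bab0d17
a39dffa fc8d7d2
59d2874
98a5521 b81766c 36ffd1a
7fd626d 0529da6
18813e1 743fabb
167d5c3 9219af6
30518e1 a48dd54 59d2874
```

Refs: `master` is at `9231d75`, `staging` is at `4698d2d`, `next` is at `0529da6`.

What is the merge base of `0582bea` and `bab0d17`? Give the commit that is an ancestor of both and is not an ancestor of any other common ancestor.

Ancestors of 0582bea: {0582bea, 30518e1, 59d2874, a48dd54}.
Ancestors of bab0d17: {30518e1, 59d2874, 9219af6, a48dd54, bab0d17, fc8d7d2}.
Common ancestors: {30518e1, 59d2874, a48dd54}.
Among these, 30518e1 is not an ancestor of any other common ancestor — it is the merge base.

30518e1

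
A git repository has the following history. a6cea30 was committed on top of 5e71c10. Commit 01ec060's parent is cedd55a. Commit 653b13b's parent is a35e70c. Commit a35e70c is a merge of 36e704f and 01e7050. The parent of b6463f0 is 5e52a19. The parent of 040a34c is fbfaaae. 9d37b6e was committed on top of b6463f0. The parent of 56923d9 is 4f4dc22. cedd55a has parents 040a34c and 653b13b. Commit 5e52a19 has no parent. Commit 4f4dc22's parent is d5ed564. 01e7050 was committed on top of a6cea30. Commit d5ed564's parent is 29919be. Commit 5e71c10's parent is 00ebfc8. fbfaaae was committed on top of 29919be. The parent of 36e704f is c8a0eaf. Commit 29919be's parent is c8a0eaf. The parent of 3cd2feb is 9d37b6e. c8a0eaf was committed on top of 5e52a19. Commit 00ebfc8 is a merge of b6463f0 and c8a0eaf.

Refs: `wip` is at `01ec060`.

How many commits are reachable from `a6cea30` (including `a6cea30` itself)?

6

Walking parent pointers from a6cea30: reachable set = {00ebfc8, 5e52a19, 5e71c10, a6cea30, b6463f0, c8a0eaf}.
That is 6 commits.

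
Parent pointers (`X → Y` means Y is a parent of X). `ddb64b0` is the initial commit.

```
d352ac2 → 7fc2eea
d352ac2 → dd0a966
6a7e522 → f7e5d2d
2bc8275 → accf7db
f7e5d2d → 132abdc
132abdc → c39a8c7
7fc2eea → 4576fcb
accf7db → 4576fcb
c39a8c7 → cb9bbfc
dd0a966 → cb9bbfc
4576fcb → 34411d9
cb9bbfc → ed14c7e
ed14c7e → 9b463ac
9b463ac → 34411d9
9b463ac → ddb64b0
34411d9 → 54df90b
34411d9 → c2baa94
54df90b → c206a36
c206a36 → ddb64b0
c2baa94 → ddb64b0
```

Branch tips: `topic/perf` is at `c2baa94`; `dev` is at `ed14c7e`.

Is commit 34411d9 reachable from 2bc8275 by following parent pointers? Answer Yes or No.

Ancestors of 2bc8275 (commits reachable by following parents): {2bc8275, 34411d9, 4576fcb, 54df90b, accf7db, c206a36, c2baa94, ddb64b0}.
34411d9 is in that set, so it is an ancestor of 2bc8275.

Yes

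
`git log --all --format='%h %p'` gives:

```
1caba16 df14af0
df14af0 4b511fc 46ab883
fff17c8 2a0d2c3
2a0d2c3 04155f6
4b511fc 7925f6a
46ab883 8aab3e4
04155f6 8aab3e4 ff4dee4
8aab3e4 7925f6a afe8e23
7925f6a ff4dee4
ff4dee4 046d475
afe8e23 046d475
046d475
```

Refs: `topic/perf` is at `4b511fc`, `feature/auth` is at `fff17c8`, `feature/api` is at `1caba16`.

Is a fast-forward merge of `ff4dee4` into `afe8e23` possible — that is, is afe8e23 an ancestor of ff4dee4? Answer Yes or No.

A fast-forward from afe8e23 to ff4dee4 is possible iff afe8e23 is an ancestor of ff4dee4.
Ancestors of ff4dee4: {046d475, ff4dee4}.
afe8e23 is not among them, so fast-forward is not possible.

No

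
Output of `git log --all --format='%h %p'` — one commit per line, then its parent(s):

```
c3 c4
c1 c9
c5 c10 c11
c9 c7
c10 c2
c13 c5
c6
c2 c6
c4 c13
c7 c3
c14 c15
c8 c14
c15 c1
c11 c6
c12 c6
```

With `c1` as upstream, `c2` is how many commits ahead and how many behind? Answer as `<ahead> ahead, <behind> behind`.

0 ahead, 9 behind

Reachable from c2: {c2, c6}.
Reachable from c1: {c1, c10, c11, c13, c2, c3, c4, c5, c6, c7, c9}.
Only in c2's history (ahead): {} — 0.
Only in c1's history (behind): {c1, c10, c11, c13, c3, c4, c5, c7, c9} — 9.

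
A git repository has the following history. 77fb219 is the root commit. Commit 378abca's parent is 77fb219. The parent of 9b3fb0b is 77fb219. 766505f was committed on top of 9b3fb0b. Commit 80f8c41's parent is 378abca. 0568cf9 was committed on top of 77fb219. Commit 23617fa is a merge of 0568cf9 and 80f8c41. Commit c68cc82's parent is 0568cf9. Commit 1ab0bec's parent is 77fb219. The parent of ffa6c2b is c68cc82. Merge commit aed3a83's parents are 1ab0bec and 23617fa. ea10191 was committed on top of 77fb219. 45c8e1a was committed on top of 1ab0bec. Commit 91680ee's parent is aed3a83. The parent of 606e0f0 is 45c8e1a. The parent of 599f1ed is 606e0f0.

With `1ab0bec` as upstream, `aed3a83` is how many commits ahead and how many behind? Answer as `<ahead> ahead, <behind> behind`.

5 ahead, 0 behind

Reachable from aed3a83: {0568cf9, 1ab0bec, 23617fa, 378abca, 77fb219, 80f8c41, aed3a83}.
Reachable from 1ab0bec: {1ab0bec, 77fb219}.
Only in aed3a83's history (ahead): {0568cf9, 23617fa, 378abca, 80f8c41, aed3a83} — 5.
Only in 1ab0bec's history (behind): {} — 0.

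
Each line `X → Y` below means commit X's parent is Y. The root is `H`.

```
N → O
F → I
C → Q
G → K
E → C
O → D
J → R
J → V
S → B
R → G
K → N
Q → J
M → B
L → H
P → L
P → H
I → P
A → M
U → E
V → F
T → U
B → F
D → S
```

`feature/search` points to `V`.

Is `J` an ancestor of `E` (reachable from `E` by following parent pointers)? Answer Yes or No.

Yes

Ancestors of E (commits reachable by following parents): {B, C, D, E, F, G, H, I, J, K, L, N, O, P, Q, R, S, V}.
J is in that set, so it is an ancestor of E.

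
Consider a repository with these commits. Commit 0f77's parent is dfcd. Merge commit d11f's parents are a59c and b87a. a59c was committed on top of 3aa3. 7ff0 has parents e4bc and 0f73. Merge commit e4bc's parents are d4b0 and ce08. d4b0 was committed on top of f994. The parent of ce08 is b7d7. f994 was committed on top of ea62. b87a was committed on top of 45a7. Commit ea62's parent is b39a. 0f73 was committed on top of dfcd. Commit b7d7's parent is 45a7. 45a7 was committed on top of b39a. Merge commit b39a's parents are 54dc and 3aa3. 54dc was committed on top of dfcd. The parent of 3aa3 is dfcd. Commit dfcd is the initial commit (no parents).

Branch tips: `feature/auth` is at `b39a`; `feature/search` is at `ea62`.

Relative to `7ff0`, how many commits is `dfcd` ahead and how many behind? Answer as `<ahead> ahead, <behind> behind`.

0 ahead, 12 behind

Reachable from dfcd: {dfcd}.
Reachable from 7ff0: {0f73, 3aa3, 45a7, 54dc, 7ff0, b39a, b7d7, ce08, d4b0, dfcd, e4bc, ea62, f994}.
Only in dfcd's history (ahead): {} — 0.
Only in 7ff0's history (behind): {0f73, 3aa3, 45a7, 54dc, 7ff0, b39a, b7d7, ce08, d4b0, e4bc, ea62, f994} — 12.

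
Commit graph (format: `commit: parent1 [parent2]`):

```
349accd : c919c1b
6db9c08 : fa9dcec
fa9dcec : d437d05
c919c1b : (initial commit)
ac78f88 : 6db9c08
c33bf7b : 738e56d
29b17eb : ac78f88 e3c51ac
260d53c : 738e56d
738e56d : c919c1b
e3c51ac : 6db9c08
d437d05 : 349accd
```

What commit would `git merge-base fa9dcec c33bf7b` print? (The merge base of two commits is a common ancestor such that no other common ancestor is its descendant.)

c919c1b

Ancestors of fa9dcec: {349accd, c919c1b, d437d05, fa9dcec}.
Ancestors of c33bf7b: {738e56d, c33bf7b, c919c1b}.
Common ancestors: {c919c1b}.
The only common ancestor is c919c1b, so it is the merge base.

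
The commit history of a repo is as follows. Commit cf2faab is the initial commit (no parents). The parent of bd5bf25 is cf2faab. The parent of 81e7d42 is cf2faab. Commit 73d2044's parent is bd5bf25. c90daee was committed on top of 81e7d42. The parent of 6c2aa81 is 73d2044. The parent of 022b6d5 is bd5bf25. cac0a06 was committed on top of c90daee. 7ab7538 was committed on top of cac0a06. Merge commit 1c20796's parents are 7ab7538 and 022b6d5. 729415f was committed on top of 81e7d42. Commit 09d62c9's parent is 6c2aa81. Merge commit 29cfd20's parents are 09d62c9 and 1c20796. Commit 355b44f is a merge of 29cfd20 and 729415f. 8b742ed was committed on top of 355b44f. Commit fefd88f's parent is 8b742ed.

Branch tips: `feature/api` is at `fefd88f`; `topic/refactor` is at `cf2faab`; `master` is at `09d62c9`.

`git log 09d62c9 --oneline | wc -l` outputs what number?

5

Walking parent pointers from 09d62c9: reachable set = {09d62c9, 6c2aa81, 73d2044, bd5bf25, cf2faab}.
That is 5 commits.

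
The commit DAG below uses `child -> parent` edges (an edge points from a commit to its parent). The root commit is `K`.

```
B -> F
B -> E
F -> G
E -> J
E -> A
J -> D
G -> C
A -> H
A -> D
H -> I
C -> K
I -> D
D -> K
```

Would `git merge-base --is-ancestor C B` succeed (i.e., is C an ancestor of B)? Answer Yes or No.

Ancestors of B (commits reachable by following parents): {A, B, C, D, E, F, G, H, I, J, K}.
C is in that set, so it is an ancestor of B.

Yes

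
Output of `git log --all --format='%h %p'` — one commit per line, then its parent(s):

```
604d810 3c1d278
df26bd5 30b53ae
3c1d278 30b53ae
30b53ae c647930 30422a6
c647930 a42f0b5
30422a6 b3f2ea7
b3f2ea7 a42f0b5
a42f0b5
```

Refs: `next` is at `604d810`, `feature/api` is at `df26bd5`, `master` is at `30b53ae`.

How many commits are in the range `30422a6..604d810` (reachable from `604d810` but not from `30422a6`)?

4

Reachable from 604d810: {30422a6, 30b53ae, 3c1d278, 604d810, a42f0b5, b3f2ea7, c647930}.
Reachable from 30422a6: {30422a6, a42f0b5, b3f2ea7}.
In 604d810's history but not 30422a6's: {30b53ae, 3c1d278, 604d810, c647930} — 4 commits.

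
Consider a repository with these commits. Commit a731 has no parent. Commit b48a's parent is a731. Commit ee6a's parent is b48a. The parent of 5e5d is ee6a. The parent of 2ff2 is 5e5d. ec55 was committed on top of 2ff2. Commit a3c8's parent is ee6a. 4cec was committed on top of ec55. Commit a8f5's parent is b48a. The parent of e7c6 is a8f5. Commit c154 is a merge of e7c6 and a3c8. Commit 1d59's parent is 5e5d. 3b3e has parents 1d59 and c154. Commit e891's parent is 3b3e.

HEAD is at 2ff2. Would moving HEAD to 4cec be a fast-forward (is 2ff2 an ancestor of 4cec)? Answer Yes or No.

Yes

A fast-forward from 2ff2 to 4cec is possible iff 2ff2 is an ancestor of 4cec.
Ancestors of 4cec: {2ff2, 4cec, 5e5d, a731, b48a, ec55, ee6a}.
2ff2 is among them, so fast-forward is possible.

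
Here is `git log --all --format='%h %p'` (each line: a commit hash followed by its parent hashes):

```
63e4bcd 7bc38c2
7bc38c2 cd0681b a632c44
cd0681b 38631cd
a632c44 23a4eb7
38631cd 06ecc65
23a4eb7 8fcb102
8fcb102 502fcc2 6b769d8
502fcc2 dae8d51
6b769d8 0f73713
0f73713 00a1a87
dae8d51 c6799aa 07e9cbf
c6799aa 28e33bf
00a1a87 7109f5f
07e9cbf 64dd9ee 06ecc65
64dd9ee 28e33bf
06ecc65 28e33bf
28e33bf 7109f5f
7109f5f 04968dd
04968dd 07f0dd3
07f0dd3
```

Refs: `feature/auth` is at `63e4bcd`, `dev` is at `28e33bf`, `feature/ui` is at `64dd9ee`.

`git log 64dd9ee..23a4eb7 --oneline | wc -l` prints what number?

10

Reachable from 23a4eb7: {00a1a87, 04968dd, 06ecc65, 07e9cbf, 07f0dd3, 0f73713, 23a4eb7, 28e33bf, 502fcc2, 64dd9ee, 6b769d8, 7109f5f, 8fcb102, c6799aa, dae8d51}.
Reachable from 64dd9ee: {04968dd, 07f0dd3, 28e33bf, 64dd9ee, 7109f5f}.
In 23a4eb7's history but not 64dd9ee's: {00a1a87, 06ecc65, 07e9cbf, 0f73713, 23a4eb7, 502fcc2, 6b769d8, 8fcb102, c6799aa, dae8d51} — 10 commits.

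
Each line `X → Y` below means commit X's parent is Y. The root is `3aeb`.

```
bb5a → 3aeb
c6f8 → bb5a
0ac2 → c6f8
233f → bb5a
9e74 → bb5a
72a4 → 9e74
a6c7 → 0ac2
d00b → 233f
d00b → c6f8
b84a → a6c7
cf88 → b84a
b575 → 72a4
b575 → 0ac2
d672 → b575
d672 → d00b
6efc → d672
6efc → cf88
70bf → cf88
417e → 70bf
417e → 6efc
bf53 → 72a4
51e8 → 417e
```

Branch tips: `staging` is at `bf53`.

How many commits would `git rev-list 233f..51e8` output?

14

Reachable from 51e8: {0ac2, 233f, 3aeb, 417e, 51e8, 6efc, 70bf, 72a4, 9e74, a6c7, b575, b84a, bb5a, c6f8, cf88, d00b, d672}.
Reachable from 233f: {233f, 3aeb, bb5a}.
In 51e8's history but not 233f's: {0ac2, 417e, 51e8, 6efc, 70bf, 72a4, 9e74, a6c7, b575, b84a, c6f8, cf88, d00b, d672} — 14 commits.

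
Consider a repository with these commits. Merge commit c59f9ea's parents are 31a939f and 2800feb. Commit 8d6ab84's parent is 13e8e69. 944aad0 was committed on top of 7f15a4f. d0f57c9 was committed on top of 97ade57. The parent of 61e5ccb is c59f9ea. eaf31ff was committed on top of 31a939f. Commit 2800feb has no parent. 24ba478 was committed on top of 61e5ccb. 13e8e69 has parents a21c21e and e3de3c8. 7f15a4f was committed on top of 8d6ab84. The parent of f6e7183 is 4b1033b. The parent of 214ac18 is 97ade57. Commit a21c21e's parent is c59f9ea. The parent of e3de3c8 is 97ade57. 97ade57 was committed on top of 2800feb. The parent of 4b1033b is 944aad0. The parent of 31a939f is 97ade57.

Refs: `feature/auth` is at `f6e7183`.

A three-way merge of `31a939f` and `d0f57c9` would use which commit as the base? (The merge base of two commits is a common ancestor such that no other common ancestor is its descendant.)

97ade57

Ancestors of 31a939f: {2800feb, 31a939f, 97ade57}.
Ancestors of d0f57c9: {2800feb, 97ade57, d0f57c9}.
Common ancestors: {2800feb, 97ade57}.
Among these, 97ade57 is not an ancestor of any other common ancestor — it is the merge base.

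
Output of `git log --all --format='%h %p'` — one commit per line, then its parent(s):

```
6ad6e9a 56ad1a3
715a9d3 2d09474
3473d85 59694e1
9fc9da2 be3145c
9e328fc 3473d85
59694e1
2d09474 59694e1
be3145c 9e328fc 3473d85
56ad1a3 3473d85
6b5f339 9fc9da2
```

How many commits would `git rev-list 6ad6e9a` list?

Walking parent pointers from 6ad6e9a: reachable set = {3473d85, 56ad1a3, 59694e1, 6ad6e9a}.
That is 4 commits.

4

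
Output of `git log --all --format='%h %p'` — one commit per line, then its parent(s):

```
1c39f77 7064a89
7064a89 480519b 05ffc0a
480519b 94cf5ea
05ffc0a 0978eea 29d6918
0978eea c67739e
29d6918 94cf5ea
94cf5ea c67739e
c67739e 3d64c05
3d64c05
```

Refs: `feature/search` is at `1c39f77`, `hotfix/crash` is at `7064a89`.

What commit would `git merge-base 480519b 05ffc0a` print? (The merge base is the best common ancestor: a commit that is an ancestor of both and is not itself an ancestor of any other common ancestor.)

Ancestors of 480519b: {3d64c05, 480519b, 94cf5ea, c67739e}.
Ancestors of 05ffc0a: {05ffc0a, 0978eea, 29d6918, 3d64c05, 94cf5ea, c67739e}.
Common ancestors: {3d64c05, 94cf5ea, c67739e}.
Among these, 94cf5ea is not an ancestor of any other common ancestor — it is the merge base.

94cf5ea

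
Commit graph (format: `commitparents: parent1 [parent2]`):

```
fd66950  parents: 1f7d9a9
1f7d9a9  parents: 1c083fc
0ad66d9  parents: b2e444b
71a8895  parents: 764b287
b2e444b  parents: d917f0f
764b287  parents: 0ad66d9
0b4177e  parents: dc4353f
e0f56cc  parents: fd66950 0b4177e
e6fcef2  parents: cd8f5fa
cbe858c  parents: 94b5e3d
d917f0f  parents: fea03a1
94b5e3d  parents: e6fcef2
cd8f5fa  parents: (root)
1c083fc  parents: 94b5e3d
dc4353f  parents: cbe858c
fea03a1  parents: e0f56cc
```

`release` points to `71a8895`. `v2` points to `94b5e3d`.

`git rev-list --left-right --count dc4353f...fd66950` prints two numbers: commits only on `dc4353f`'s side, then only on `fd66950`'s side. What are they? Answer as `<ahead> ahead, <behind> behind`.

Reachable from dc4353f: {94b5e3d, cbe858c, cd8f5fa, dc4353f, e6fcef2}.
Reachable from fd66950: {1c083fc, 1f7d9a9, 94b5e3d, cd8f5fa, e6fcef2, fd66950}.
Only in dc4353f's history (ahead): {cbe858c, dc4353f} — 2.
Only in fd66950's history (behind): {1c083fc, 1f7d9a9, fd66950} — 3.

2 ahead, 3 behind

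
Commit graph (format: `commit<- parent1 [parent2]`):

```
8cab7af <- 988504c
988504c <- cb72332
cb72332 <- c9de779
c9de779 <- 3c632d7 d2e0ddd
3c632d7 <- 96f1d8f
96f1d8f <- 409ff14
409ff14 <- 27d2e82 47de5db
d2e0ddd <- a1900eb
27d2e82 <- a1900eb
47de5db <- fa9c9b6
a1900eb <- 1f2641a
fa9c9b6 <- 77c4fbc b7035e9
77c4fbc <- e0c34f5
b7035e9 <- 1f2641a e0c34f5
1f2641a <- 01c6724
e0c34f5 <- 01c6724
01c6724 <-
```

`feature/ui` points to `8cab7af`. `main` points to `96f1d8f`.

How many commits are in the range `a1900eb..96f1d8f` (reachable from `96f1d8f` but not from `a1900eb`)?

8

Reachable from 96f1d8f: {01c6724, 1f2641a, 27d2e82, 409ff14, 47de5db, 77c4fbc, 96f1d8f, a1900eb, b7035e9, e0c34f5, fa9c9b6}.
Reachable from a1900eb: {01c6724, 1f2641a, a1900eb}.
In 96f1d8f's history but not a1900eb's: {27d2e82, 409ff14, 47de5db, 77c4fbc, 96f1d8f, b7035e9, e0c34f5, fa9c9b6} — 8 commits.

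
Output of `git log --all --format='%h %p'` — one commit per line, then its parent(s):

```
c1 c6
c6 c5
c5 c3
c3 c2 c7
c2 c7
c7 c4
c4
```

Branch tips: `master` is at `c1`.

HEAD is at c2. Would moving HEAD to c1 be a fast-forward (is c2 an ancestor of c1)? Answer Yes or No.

A fast-forward from c2 to c1 is possible iff c2 is an ancestor of c1.
Ancestors of c1: {c1, c2, c3, c4, c5, c6, c7}.
c2 is among them, so fast-forward is possible.

Yes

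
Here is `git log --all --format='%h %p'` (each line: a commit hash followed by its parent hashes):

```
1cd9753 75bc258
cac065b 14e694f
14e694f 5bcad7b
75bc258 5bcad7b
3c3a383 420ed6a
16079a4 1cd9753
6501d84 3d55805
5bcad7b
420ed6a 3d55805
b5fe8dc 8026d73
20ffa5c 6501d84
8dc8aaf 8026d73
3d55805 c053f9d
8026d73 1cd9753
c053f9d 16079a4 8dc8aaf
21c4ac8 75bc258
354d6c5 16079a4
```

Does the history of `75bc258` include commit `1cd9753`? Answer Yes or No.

Ancestors of 75bc258: {5bcad7b, 75bc258}.
1cd9753 is not in that set, so it is not an ancestor of 75bc258.

No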